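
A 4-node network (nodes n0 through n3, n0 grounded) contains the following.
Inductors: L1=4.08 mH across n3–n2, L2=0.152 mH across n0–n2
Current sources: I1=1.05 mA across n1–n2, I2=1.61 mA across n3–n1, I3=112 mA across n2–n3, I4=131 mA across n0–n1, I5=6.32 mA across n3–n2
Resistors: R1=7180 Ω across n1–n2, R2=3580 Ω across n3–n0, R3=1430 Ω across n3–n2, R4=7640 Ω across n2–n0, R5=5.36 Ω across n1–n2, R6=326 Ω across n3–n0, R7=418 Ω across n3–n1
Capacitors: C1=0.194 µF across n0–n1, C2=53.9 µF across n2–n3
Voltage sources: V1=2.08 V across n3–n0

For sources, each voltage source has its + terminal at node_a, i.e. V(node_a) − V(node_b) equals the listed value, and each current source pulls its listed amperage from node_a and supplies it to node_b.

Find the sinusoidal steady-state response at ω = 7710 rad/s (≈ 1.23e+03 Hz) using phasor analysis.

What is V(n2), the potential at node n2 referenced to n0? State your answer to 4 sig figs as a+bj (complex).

-1.703+0.07922j V

MNA unknowns: 3 node voltages V₁..V_3 plus 1 source current (V1)
L1: Y=0.000-0.03179j on G[3,2]
I1: z[1]−=0.00105, z[2]+=0.00105
R1: Y=0.0001393+0.000j on G[1,2]
L2: Y=0.000-0.8533j on G[0,2]
I2: z[3]−=0.00161, z[1]+=0.00161
R2: Y=0.0002793+0.000j on G[3,0]
I3: z[2]−=0.112, z[3]+=0.112
R3: Y=0.0006993+0.000j on G[3,2]
R4: Y=0.0001309+0.000j on G[2,0]
C1: Y=0.000+0.001496j on G[0,1]
R5: Y=0.1866+0.000j on G[1,2]
I4: z[0]−=0.131, z[1]+=0.131
C2: Y=0.000+0.4156j on G[2,3]
R6: Y=0.003067+0.000j on G[3,0]
I5: z[3]−=0.00632, z[2]+=0.00632
R7: Y=0.002392+0.000j on G[3,1]
V1: row V3−V0=2.08, i_V1 at 3,0
solve → V1=-0.9584+0.08580j, V2=-1.703+0.07922j, V3=2.080+0.000j
aux → i_V1=0.05679-1.451j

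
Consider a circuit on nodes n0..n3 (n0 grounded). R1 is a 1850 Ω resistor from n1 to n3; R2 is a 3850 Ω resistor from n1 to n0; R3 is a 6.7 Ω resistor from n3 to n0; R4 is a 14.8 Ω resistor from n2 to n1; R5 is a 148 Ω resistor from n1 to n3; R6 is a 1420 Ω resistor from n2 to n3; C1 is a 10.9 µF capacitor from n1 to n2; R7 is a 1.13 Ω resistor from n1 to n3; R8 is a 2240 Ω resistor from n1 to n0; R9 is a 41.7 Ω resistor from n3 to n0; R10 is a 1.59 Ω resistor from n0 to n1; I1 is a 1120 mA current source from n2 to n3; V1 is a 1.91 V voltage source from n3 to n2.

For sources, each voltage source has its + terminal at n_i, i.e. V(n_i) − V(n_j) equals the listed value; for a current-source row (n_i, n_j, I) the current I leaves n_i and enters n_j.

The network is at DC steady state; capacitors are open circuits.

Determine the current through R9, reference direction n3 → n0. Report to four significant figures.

0.002215 A

Apply KCL at each of the 3 non-ground nodes and solve the resulting linear system.
Node n1: branches {R1, R2, R4, R5, C1, R7, R8, R10} → V_1 = -0.02541
Node n2: branches {R4, R6, C1, I1, V1} → V_2 = -1.818
Node n3: branches {R1, R3, R5, R6, R7, R9, I1, V1} → V_3 = 0.09237
Source currents: i(V1)=0.9976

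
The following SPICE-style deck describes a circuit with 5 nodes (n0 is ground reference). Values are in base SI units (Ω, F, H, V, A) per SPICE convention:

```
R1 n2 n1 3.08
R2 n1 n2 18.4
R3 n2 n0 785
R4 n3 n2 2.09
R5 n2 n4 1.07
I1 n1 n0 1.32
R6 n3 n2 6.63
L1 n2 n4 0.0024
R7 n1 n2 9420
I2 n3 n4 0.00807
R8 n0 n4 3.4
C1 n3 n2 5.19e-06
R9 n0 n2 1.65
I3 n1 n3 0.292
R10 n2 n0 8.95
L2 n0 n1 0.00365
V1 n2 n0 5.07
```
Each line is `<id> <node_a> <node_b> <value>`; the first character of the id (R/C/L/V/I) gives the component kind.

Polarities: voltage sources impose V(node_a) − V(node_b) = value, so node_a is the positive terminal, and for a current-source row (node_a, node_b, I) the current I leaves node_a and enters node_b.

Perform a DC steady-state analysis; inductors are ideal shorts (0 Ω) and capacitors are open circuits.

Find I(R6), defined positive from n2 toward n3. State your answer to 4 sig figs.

Apply KCL at each of the 4 non-ground nodes and solve the resulting linear system.
Node n1: branches {R1, R2, I1, R7, I3, L2} → V_1 = 0.000
Node n2: branches {R1, R2, R3, R4, R5, R6, L1, R7, C1, R9, R10, V1} → V_2 = 5.070
Node n3: branches {R4, R6, I2, C1, I3} → V_3 = 5.521
Node n4: branches {R5, L1, I2, R8} → V_4 = 5.070
Source currents: i(L1)=1.483, i(L2)=-0.3102, i(V1)=-6.767

-0.06805 A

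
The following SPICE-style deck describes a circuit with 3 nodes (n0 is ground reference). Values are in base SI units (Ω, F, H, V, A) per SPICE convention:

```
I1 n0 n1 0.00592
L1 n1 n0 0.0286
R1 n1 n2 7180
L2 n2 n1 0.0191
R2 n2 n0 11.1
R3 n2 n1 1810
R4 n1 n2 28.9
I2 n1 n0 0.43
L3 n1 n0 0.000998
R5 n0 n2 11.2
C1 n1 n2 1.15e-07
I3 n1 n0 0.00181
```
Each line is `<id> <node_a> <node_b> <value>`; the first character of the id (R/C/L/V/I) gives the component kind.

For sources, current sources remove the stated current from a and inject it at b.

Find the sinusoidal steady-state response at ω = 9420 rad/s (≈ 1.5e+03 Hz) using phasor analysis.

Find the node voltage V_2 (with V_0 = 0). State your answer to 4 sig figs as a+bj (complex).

Element admittances at ω=9420 rad/s:
  I1: injects 0.00592 A into n1 (from n0)
  Y(L1) = 0.000-0.003712j S between n1,n0
  Y(R1) = 0.0001393+0.000j S between n1,n2
  Y(L2) = 0.000-0.005558j S between n2,n1
  Y(R2) = 0.09009+0.000j S between n2,n0
  Y(R3) = 0.0005525+0.000j S between n2,n1
  Y(R4) = 0.03460+0.000j S between n1,n2
  I2: injects 0.43 A into n0 (from n1)
  Y(L3) = 0.000-0.1064j S between n1,n0
  Y(R5) = 0.08929+0.000j S between n0,n2
  Y(C1) = 0.000+0.001083j S between n1,n2
  I3: injects 0.00181 A into n0 (from n1)
Assemble and solve the 2×2 MNA system:
  V(n1)=-0.9196-3.522j  V(n2)=-0.2128-0.5643j

-0.2128-0.5643j V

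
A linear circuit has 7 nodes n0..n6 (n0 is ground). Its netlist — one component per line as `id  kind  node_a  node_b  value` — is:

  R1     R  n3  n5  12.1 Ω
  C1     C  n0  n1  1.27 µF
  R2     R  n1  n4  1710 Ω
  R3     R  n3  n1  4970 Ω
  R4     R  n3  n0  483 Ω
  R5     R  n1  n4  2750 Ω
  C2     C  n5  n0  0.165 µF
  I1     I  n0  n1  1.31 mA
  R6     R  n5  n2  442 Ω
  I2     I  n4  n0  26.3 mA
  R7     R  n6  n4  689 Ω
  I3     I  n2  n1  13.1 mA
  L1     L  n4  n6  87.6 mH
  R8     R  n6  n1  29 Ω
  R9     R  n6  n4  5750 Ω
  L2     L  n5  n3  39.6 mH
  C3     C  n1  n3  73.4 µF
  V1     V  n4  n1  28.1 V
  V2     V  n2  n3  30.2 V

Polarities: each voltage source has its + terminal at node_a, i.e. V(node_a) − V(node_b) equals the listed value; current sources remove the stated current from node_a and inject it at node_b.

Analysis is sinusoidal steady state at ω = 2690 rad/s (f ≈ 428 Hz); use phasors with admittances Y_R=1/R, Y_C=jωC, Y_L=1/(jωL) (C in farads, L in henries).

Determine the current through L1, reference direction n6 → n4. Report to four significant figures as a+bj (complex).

-0.01320+0.1123j A

Apply KCL at each of the 6 non-ground nodes and solve the resulting linear system.
Node n1: branches {C1, R2, R3, R5, I1, I3, R8, C3, V1} → V_1 = -2.759+4.954j
Node n2: branches {R6, I3, V2} → V_2 = 27.39+4.979j
Node n3: branches {R1, R3, R4, L2, C3, V2} → V_3 = -2.807+4.979j
Node n4: branches {R2, R5, I2, R7, L1, R9, V1} → V_4 = 25.34+4.954j
Node n5: branches {R1, C2, R6, L2} → V_5 = -1.987+5.080j
Node n6: branches {R7, L1, R8, R9} → V_6 = -1.129+1.843j
Source currents: i(V1)=-0.1092+0.1073j, i(V2)=-0.07957+0.0002286j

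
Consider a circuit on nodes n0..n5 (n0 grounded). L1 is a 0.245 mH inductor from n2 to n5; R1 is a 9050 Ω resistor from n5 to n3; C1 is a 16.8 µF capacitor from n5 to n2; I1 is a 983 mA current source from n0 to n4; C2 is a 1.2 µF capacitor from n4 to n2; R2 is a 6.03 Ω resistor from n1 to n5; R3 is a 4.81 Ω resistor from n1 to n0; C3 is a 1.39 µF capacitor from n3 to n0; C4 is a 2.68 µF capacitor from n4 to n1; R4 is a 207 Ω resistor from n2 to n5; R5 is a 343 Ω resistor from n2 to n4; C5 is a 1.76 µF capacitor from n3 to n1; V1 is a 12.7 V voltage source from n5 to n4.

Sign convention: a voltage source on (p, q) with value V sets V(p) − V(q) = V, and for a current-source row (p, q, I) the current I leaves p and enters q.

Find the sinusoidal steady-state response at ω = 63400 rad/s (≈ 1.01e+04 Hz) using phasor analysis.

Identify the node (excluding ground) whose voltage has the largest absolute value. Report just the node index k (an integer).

5

Apply KCL at each of the 5 non-ground nodes and solve the resulting linear system.
Node n1: branches {R2, R3, C4, C5} → V_1 = 4.474-1.060j
Node n2: branches {L1, C1, C2, R4, R5} → V_2 = 12.97+2.356j
Node n3: branches {R1, C3, C5} → V_3 = 2.502-0.5988j
Node n4: branches {I1, C2, C4, R5, V1} → V_4 = 1.166+2.328j
Node n5: branches {L1, R1, C1, R2, R4, V1} → V_5 = 13.87+2.328j
Source currents: i(V1)=-1.591-1.460j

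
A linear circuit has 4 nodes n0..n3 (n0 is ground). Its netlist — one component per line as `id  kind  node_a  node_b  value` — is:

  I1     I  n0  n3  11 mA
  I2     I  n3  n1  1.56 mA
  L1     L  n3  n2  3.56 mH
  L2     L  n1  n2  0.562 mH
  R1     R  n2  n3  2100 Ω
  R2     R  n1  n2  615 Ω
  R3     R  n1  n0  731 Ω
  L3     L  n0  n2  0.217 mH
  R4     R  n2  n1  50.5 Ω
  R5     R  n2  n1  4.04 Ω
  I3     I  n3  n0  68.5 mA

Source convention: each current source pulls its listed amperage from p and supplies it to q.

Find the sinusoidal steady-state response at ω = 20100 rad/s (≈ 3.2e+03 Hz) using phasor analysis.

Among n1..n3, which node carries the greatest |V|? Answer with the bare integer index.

Element admittances at ω=20100 rad/s:
  I1: injects 0.011 A into n3 (from n0)
  I2: injects 0.00156 A into n1 (from n3)
  Y(L1) = 0.000-0.01398j S between n3,n2
  Y(L2) = 0.000-0.08853j S between n1,n2
  Y(R1) = 0.0004762+0.000j S between n2,n3
  Y(R2) = 0.001626+0.000j S between n1,n2
  Y(R3) = 0.001368+0.000j S between n1,n0
  Y(L3) = 0.000-0.2293j S between n0,n2
  Y(R4) = 0.01980+0.000j S between n2,n1
  Y(R5) = 0.2475+0.000j S between n2,n1
  I3: injects 0.0685 A into n0 (from n3)
Assemble and solve the 3×3 MNA system:
  V(n1)=0.003364-0.2480j  V(n2)=-0.001480-0.2508j  V(n3)=-0.1453-4.472j

3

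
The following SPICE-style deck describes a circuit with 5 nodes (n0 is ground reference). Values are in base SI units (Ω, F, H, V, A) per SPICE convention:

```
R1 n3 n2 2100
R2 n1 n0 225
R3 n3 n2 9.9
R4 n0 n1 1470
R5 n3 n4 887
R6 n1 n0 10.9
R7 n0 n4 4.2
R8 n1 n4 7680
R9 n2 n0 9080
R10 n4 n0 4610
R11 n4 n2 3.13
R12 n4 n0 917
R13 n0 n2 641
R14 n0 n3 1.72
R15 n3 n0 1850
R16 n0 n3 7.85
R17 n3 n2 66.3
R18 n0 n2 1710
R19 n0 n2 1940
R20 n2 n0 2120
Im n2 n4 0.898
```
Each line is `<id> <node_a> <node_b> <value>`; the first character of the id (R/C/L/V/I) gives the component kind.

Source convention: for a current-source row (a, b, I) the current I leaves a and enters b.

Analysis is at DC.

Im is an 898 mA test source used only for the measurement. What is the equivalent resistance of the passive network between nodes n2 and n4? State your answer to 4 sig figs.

Apply KCL at each of the 4 non-ground nodes and solve the resulting linear system.
Node n1: branches {R2, R4, R6, R8} → V_1 = 0.0009238
Node n2: branches {R1, R3, R9, R11, R13, R17, R18, R19, R20, Im} → V_2 = -1.603
Node n3: branches {R1, R3, R5, R14, R15, R16, R17} → V_3 = -0.2251
Node n4: branches {R5, R7, R8, R10, R11, R12, Im} → V_4 = 0.6882

R_eq = 2.552 Ω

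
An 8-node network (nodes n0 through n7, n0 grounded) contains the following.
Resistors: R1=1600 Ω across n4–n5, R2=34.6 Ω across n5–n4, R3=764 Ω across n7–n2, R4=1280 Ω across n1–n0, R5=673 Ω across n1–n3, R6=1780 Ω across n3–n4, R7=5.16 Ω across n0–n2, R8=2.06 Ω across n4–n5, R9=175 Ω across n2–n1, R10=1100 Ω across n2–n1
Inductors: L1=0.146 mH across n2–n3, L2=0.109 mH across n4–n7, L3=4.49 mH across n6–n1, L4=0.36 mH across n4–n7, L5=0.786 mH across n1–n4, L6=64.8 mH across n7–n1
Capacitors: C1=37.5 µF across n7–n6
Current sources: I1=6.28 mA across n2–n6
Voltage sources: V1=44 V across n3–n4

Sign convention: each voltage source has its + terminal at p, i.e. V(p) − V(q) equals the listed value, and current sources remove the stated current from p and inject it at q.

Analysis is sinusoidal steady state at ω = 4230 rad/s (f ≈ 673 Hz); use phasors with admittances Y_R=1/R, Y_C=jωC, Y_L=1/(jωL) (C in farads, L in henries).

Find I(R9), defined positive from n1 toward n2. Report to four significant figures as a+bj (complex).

-0.2512+0.007218j A

MNA unknowns: 7 node voltages V₁..V_7 plus 1 source current (V1)
R1: Y=0.0006250+0.000j on G[4,5]
R2: Y=0.02890+0.000j on G[5,4]
L1: Y=0.000-1.619j on G[2,3]
C1: Y=0.000+0.1586j on G[7,6]
R3: Y=0.001309+0.000j on G[7,2]
L2: Y=0.000-2.169j on G[4,7]
R4: Y=0.0007813+0.000j on G[1,0]
L3: Y=0.000-0.05265j on G[6,1]
R5: Y=0.001486+0.000j on G[1,3]
L4: Y=0.000-0.6567j on G[4,7]
R6: Y=0.0005618+0.000j on G[3,4]
L5: Y=0.000-0.3008j on G[1,4]
R7: Y=0.1938+0.000j on G[0,2]
R8: Y=0.4854+0.000j on G[4,5]
L6: Y=0.000-0.003648j on G[7,1]
I1: z[2]−=0.00628, z[6]+=0.00628
R9: Y=0.005714+0.000j on G[2,1]
R10: Y=0.0009091+0.000j on G[2,1]
V1: row V3−V4=44, i_V1 at 3,4
solve → V1=-43.79+1.258j, V2=0.1765-0.005071j, V3=0.1825+0.2353j, V4=-43.82+0.2353j, V5=-43.82+0.2353j, V6=-43.83-0.2541j, V7=-43.82+0.2874j
aux → i_V1=-0.4793+0.01125j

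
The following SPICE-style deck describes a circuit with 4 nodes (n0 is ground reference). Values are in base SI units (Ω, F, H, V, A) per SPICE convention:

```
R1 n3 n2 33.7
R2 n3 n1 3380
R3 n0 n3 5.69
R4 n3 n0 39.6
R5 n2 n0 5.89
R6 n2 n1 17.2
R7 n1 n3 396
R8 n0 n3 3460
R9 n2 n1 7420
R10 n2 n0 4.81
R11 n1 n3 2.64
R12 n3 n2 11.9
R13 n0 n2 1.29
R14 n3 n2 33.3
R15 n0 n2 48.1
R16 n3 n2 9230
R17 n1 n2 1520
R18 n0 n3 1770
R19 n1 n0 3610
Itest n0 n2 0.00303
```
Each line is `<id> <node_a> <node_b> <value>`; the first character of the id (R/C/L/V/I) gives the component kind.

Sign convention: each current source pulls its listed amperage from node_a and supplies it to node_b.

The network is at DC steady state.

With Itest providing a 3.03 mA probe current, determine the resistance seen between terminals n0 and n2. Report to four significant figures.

MNA unknowns: 3 node voltages V₁..V_3
R1: Y=0.02967 on G[3,2]
R2: Y=0.0002959 on G[3,1]
R3: Y=0.1757 on G[0,3]
R4: Y=0.02525 on G[3,0]
R5: Y=0.1698 on G[2,0]
R6: Y=0.05814 on G[2,1]
R7: Y=0.002525 on G[1,3]
R8: Y=0.0002890 on G[0,3]
R9: Y=0.0001348 on G[2,1]
R10: Y=0.2079 on G[2,0]
R11: Y=0.3788 on G[1,3]
R12: Y=0.08403 on G[3,2]
R13: Y=0.7752 on G[0,2]
R14: Y=0.03003 on G[3,2]
R15: Y=0.02079 on G[0,2]
R16: Y=0.0001083 on G[3,2]
R17: Y=0.0006579 on G[1,2]
R18: Y=0.0005650 on G[0,3]
R19: Y=0.0002770 on G[1,0]
Itest: z[0]−=0.00303, z[2]+=0.00303
solve → V1=0.001330, V2=0.002380, V3=0.001169

R_eq = 0.7856 Ω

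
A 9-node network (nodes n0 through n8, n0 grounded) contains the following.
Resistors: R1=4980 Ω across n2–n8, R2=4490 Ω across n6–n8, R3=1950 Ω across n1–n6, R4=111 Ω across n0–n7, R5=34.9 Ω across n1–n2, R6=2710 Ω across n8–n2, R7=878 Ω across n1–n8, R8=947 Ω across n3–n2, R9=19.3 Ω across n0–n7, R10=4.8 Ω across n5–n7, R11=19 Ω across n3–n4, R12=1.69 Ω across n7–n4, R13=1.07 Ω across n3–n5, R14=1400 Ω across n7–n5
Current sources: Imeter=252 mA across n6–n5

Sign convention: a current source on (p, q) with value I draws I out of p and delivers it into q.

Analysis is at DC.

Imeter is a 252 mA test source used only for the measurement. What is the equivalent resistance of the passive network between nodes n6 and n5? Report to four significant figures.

R_eq = 2385. Ω

MNA unknowns: 8 node voltages V₁..V_8
R1: Y=0.0002008 on G[2,8]
R2: Y=0.0002227 on G[6,8]
R3: Y=0.0005128 on G[1,6]
R4: Y=0.009009 on G[0,7]
R5: Y=0.02865 on G[1,2]
R6: Y=0.0003690 on G[8,2]
R7: Y=0.001139 on G[1,8]
R8: Y=0.001056 on G[3,2]
R9: Y=0.05181 on G[0,7]
R10: Y=0.2083 on G[5,7]
R11: Y=0.05263 on G[3,4]
R12: Y=0.5917 on G[7,4]
R13: Y=0.9346 on G[3,5]
R14: Y=0.0007143 on G[7,5]
Imeter: z[6]−=0.252, z[5]+=0.252
solve → V1=-246.7, V2=-238.9, V3=-0.2102, V4=-0.01717, V5=0.04859, V6=-601.0, V7=0.000, V8=-285.3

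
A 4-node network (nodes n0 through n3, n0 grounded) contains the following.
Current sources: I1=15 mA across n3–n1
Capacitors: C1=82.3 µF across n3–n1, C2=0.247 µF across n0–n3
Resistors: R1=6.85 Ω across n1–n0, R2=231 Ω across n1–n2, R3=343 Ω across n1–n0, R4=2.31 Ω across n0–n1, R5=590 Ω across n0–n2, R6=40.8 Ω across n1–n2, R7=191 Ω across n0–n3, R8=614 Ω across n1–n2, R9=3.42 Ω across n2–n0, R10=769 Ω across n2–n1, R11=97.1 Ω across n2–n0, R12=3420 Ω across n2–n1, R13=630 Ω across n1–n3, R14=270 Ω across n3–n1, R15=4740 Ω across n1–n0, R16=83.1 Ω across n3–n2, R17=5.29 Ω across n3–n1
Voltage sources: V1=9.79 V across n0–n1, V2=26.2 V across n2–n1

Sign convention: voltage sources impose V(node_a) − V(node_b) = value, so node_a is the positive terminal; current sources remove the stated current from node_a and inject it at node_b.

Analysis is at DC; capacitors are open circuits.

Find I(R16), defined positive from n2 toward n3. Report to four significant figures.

Apply KCL at each of the 3 non-ground nodes and solve the resulting linear system.
Node n1: branches {I1, C1, R1, R2, R3, R4, R6, R8, R10, R12, R13, R14, R15, R17, V1, V2} → V_1 = -9.790
Node n2: branches {R2, R5, R6, R8, R9, R10, R11, R12, R16, V2} → V_2 = 16.41
Node n3: branches {I1, C1, R7, C2, R13, R14, R16, R17} → V_3 = -8.129
Source currents: i(V1)=-0.7454, i(V2)=-6.130

0.2953 A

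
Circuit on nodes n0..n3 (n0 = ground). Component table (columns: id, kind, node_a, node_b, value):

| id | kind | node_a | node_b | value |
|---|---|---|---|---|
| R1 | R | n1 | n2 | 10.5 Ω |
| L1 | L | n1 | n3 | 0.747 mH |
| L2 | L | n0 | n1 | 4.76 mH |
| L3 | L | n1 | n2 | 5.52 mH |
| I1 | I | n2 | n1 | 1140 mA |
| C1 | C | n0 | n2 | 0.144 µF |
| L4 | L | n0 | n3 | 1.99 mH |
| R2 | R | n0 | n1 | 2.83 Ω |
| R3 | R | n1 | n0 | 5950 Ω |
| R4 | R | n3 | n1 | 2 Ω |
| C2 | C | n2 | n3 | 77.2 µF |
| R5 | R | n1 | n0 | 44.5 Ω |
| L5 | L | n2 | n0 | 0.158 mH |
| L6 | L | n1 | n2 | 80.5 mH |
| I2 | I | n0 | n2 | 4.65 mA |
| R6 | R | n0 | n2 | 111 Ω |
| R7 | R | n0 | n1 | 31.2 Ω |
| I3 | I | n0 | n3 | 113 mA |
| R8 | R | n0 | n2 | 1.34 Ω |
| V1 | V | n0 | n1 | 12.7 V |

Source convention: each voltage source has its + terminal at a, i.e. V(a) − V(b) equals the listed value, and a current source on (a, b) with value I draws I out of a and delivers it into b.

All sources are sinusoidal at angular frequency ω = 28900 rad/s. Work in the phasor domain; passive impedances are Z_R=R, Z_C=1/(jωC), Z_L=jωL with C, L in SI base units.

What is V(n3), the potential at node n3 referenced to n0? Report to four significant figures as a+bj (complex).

-6.099+0.1010j V

Element admittances at ω=28900 rad/s:
  Y(R1) = 0.09524+0.000j S between n1,n2
  Y(L1) = 0.000-0.04632j S between n1,n3
  Y(L2) = 0.000-0.007269j S between n0,n1
  Y(L3) = 0.000-0.006268j S between n1,n2
  I1: injects 1.14 A into n1 (from n2)
  Y(C1) = 0.000+0.004162j S between n0,n2
  Y(L4) = 0.000-0.01739j S between n0,n3
  Y(R2) = 0.3534+0.000j S between n0,n1
  Y(R3) = 0.0001681+0.000j S between n1,n0
  Y(R4) = 0.5000+0.000j S between n3,n1
  Y(C2) = 0.000+2.231j S between n2,n3
  Y(R5) = 0.02247+0.000j S between n1,n0
  Y(L5) = 0.000-0.2190j S between n2,n0
  Y(L6) = 0.000-0.0004298j S between n1,n2
  I2: injects 0.00465 A into n2 (from n0)
  Y(R6) = 0.009009+0.000j S between n0,n2
  Y(R7) = 0.03205+0.000j S between n0,n1
  I3: injects 0.113 A into n3 (from n0)
  Y(R8) = 0.7463+0.000j S between n0,n2
  V1: constraint V(n0)−V(n1) = 12.7
Assemble and solve the 4×4 MNA system:
  V(n1)=-12.70+0.000j  V(n2)=-6.166-1.331j  V(n3)=-6.099+0.1010j
  i(V1)=-10.24+0.5181j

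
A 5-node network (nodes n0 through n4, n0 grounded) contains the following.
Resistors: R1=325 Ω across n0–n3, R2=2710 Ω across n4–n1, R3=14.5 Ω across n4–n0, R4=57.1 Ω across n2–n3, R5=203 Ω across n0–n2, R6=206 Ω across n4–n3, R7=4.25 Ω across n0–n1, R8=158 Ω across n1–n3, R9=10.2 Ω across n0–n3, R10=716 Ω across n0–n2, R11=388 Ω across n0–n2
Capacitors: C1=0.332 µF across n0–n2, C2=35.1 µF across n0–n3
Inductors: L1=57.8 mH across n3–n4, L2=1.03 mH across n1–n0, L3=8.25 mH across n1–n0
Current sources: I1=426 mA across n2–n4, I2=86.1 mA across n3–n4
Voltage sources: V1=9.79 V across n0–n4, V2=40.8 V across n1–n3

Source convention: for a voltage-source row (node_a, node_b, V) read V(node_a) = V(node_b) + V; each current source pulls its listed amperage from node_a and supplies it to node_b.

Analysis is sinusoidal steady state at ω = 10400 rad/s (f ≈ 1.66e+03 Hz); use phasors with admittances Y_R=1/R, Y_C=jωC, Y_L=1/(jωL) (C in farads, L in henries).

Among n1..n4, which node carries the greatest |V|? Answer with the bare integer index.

MNA unknowns: 4 node voltages V₁..V_4 plus 2 source currents (V1, V2)
R1: Y=0.003077+0.000j on G[0,3]
R2: Y=0.0003690+0.000j on G[4,1]
R3: Y=0.06897+0.000j on G[4,0]
C1: Y=0.000+0.003453j on G[0,2]
R4: Y=0.01751+0.000j on G[2,3]
L1: Y=0.000-0.001664j on G[3,4]
I1: z[2]−=0.426, z[4]+=0.426
L2: Y=0.000-0.09335j on G[1,0]
R5: Y=0.004926+0.000j on G[0,2]
R6: Y=0.004854+0.000j on G[4,3]
C2: Y=0.000+0.3650j on G[0,3]
R7: Y=0.2353+0.000j on G[0,1]
R8: Y=0.006329+0.000j on G[1,3]
R9: Y=0.09804+0.000j on G[0,3]
L3: Y=0.000-0.01166j on G[1,0]
R10: Y=0.001397+0.000j on G[0,2]
I2: z[3]−=0.0861, z[4]+=0.0861
R11: Y=0.002577+0.000j on G[0,2]
V1: row V0−V4=9.79, i_V1 at 0,4
V2: row V1−V3=40.8, i_V2 at 1,3
solve → V1=28.27+21.83j, V2=-22.16+17.37j, V3=-12.53+21.83j, V4=-9.790+0.000j
aux → i_V1=-1.224-0.1186j, i_V2=-9.217-2.177j

1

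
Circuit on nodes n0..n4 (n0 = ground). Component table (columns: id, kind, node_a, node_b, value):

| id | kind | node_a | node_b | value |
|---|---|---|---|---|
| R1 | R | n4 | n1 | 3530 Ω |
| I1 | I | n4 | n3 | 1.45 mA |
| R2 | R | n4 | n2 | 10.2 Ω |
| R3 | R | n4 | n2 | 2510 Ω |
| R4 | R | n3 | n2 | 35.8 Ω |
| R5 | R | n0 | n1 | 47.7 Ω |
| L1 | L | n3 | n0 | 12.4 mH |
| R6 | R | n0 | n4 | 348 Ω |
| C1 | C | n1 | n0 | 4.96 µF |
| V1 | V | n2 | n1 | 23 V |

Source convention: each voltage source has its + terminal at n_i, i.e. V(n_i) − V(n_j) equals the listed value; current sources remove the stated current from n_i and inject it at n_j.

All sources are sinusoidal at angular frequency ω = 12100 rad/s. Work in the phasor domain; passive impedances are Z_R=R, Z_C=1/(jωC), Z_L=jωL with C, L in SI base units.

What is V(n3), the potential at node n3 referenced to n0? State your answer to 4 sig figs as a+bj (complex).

Element admittances at ω=12100 rad/s:
  Y(R1) = 0.0002833+0.000j S between n4,n1
  I1: injects 0.00145 A into n3 (from n4)
  Y(R2) = 0.09804+0.000j S between n4,n2
  Y(R3) = 0.0003984+0.000j S between n4,n2
  Y(R4) = 0.02793+0.000j S between n3,n2
  Y(R5) = 0.02096+0.000j S between n0,n1
  Y(L1) = 0.000-0.006665j S between n3,n0
  Y(R6) = 0.002874+0.000j S between n0,n4
  Y(C1) = 0.000+0.06002j S between n1,n0
  V1: constraint V(n2)−V(n1) = 23
Assemble and solve the 5×5 MNA system:
  V(n1)=1.509+2.547j  V(n2)=24.51+2.547j  V(n3)=22.66+7.954j  V(n4)=23.74+2.475j
  i(V1)=-0.1275+0.1440j

22.66+7.954j V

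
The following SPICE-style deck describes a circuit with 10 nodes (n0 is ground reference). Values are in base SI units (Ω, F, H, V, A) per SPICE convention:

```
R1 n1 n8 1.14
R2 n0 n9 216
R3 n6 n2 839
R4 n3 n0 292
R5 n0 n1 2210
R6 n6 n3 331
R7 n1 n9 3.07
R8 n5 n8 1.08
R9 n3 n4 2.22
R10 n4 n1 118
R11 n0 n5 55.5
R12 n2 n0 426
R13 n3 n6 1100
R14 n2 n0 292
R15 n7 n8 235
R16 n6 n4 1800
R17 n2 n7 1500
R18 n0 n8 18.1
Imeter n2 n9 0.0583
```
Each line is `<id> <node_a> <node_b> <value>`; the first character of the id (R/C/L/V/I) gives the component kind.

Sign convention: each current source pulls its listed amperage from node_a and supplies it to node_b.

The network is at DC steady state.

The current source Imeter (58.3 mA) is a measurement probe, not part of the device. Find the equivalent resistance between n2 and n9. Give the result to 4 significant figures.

MNA unknowns: 9 node voltages V₁..V_9
R1: Y=0.8772 on G[1,8]
R2: Y=0.004630 on G[0,9]
R3: Y=0.001192 on G[6,2]
R4: Y=0.003425 on G[3,0]
R5: Y=0.0004525 on G[0,1]
R6: Y=0.003021 on G[6,3]
R7: Y=0.3257 on G[1,9]
R8: Y=0.9259 on G[5,8]
R9: Y=0.4505 on G[3,4]
R10: Y=0.008475 on G[4,1]
R11: Y=0.01802 on G[0,5]
R12: Y=0.002347 on G[2,0]
R13: Y=0.0009091 on G[3,6]
R14: Y=0.003425 on G[2,0]
R15: Y=0.004255 on G[7,8]
R16: Y=0.0005556 on G[6,4]
R17: Y=0.0006667 on G[2,7]
R18: Y=0.05525 on G[0,8]
Imeter: z[2]−=0.0583, z[9]+=0.0583
solve → V1=0.6382, V2=-7.973, V3=-0.1722, V4=-0.1592, V5=0.5729, V6=-1.808, V7=-0.5750, V8=0.5841, V9=0.8058

R_eq = 150.6 Ω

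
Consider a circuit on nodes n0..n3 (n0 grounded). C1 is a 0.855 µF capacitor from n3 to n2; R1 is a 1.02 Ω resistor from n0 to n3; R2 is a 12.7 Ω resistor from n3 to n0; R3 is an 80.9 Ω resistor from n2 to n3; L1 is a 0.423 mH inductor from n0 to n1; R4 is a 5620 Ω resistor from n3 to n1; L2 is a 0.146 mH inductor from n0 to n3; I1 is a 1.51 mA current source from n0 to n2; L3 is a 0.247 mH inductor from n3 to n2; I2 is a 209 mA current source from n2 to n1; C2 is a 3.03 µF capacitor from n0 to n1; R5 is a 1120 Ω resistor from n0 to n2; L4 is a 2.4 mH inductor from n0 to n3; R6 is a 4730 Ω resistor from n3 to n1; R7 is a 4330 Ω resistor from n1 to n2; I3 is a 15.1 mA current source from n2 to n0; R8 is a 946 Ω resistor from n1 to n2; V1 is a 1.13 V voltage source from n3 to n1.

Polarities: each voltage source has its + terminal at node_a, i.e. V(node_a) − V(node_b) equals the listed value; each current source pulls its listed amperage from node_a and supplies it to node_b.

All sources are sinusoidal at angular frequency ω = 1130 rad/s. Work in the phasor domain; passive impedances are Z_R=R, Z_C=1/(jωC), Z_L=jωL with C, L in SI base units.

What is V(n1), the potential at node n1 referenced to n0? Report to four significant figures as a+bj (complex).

-0.8574-0.03552j V

Element admittances at ω=1130 rad/s:
  Y(C1) = 0.000+0.0009661j S between n3,n2
  Y(R1) = 0.9804+0.000j S between n0,n3
  Y(R2) = 0.07874+0.000j S between n3,n0
  Y(R3) = 0.01236+0.000j S between n2,n3
  Y(L1) = 0.000-2.092j S between n0,n1
  Y(R4) = 0.0001779+0.000j S between n3,n1
  Y(L2) = 0.000-6.061j S between n0,n3
  I1: injects 0.00151 A into n2 (from n0)
  Y(L3) = 0.000-3.583j S between n3,n2
  I2: injects 0.209 A into n1 (from n2)
  Y(C2) = 0.000+0.003424j S between n0,n1
  Y(R5) = 0.0008929+0.000j S between n0,n2
  Y(L4) = 0.000-0.3687j S between n0,n3
  Y(R6) = 0.0002114+0.000j S between n3,n1
  Y(R7) = 0.0002309+0.000j S between n1,n2
  I3: injects 0.0151 A into n0 (from n2)
  Y(R8) = 0.001057+0.000j S between n1,n2
  V1: constraint V(n3)−V(n1) = 1.13
Assemble and solve the 4×4 MNA system:
  V(n1)=-0.8574-0.03552j  V(n2)=0.2724-0.09814j  V(n3)=0.2726-0.03552j
  i(V1)=-0.2851+1.791j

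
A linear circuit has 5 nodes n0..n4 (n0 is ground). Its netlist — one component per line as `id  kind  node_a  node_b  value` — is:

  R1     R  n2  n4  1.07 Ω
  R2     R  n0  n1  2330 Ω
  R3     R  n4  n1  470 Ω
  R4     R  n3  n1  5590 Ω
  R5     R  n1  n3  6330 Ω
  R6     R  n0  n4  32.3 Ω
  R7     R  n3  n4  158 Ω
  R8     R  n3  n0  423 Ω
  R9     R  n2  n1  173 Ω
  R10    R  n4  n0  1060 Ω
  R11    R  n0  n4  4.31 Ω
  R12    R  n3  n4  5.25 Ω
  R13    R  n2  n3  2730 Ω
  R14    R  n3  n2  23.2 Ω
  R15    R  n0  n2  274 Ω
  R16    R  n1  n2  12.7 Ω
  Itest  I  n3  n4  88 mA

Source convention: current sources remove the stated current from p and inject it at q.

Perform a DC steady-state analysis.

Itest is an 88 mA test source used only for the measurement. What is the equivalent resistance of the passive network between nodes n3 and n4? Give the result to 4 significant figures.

R_eq = 4.149 Ω

Element admittances at DC:
  Y(R1) = 0.9346 S between n2,n4
  Y(R2) = 0.0004292 S between n0,n1
  Y(R3) = 0.002128 S between n4,n1
  Y(R4) = 0.0001789 S between n3,n1
  Y(R5) = 0.0001580 S between n1,n3
  Y(R6) = 0.03096 S between n0,n4
  Y(R7) = 0.006329 S between n3,n4
  Y(R8) = 0.002364 S between n3,n0
  Y(R9) = 0.005780 S between n2,n1
  Y(R10) = 0.0009434 S between n4,n0
  Y(R11) = 0.2320 S between n0,n4
  Y(R12) = 0.1905 S between n3,n4
  Y(R13) = 0.0003663 S between n2,n3
  Y(R14) = 0.04310 S between n3,n2
  Y(R15) = 0.003650 S between n0,n2
  Y(R16) = 0.07874 S between n1,n2
  Itest: injects 0.088 A into n4 (from n3)
Assemble and solve the 4×4 MNA system:
  V(n1)=-0.01370  V(n2)=-0.01282  V(n3)=-0.3617  V(n4)=0.003439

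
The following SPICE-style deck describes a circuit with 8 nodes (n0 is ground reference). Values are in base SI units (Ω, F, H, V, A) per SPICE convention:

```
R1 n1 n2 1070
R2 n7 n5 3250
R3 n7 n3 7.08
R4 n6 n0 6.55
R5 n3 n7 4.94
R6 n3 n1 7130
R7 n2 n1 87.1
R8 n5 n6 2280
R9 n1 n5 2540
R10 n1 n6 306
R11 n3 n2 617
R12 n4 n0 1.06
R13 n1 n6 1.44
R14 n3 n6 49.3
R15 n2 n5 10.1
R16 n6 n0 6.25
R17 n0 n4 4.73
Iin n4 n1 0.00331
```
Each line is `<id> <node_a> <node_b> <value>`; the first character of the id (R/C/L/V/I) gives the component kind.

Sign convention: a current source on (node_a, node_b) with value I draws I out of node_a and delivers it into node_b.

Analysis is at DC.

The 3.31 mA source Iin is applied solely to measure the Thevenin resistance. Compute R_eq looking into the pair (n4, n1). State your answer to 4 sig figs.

Apply KCL at each of the 7 non-ground nodes and solve the resulting linear system.
Node n1: branches {R1, R6, R7, R9, R10, R13, Iin} → V_1 = 0.01532
Node n2: branches {R1, R7, R11, R15} → V_2 = 0.01463
Node n3: branches {R3, R5, R6, R11, R14} → V_3 = 0.01096
Node n4: branches {R12, R17, Iin} → V_4 = -0.002866
Node n5: branches {R2, R8, R9, R15} → V_5 = 0.01460
Node n6: branches {R4, R8, R10, R13, R14, R16} → V_6 = 0.01059
Node n7: branches {R2, R3, R5} → V_7 = 0.01097

R_eq = 5.493 Ω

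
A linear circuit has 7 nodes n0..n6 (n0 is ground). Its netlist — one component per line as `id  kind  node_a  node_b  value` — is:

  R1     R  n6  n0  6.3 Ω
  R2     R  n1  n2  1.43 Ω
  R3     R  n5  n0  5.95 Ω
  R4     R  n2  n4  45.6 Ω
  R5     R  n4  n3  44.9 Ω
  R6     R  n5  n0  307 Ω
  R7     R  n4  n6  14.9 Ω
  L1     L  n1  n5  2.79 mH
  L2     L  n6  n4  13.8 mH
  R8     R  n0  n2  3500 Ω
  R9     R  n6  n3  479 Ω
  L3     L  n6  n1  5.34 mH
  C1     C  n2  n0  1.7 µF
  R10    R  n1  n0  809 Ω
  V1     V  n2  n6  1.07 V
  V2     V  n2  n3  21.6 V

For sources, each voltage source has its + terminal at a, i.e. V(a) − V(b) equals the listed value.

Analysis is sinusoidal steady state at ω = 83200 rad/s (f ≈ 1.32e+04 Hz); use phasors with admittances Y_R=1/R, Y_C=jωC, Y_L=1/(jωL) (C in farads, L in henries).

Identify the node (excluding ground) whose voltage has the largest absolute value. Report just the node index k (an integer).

Element admittances at ω=83200 rad/s:
  Y(R1) = 0.1587+0.000j S between n6,n0
  Y(R2) = 0.6993+0.000j S between n1,n2
  Y(R3) = 0.1681+0.000j S between n5,n0
  Y(R4) = 0.02193+0.000j S between n2,n4
  Y(R5) = 0.02227+0.000j S between n4,n3
  Y(R6) = 0.003257+0.000j S between n5,n0
  Y(R7) = 0.06711+0.000j S between n4,n6
  Y(L1) = 0.000-0.004308j S between n1,n5
  Y(L2) = 0.000-0.0008710j S between n6,n4
  Y(R8) = 0.0002857+0.000j S between n0,n2
  Y(R9) = 0.002088+0.000j S between n6,n3
  Y(L3) = 0.000-0.002251j S between n6,n1
  Y(C1) = 0.000+0.1414j S between n2,n0
  Y(R10) = 0.001236+0.000j S between n1,n0
  V1: constraint V(n2)−V(n6) = 1.07
  V2: constraint V(n2)−V(n3) = 21.6
Assemble and solve the 8×8 MNA system:
  V(n1)=0.6136-0.5148j  V(n2)=0.6116-0.5230j  V(n3)=-20.99-0.5230j  V(n4)=-4.355-0.5535j  V(n5)=-0.01255-0.01574j  V(n6)=-0.4584-0.5230j
  i(V1)=0.2316-0.08196j  i(V2)=-0.4133+0.0006790j

3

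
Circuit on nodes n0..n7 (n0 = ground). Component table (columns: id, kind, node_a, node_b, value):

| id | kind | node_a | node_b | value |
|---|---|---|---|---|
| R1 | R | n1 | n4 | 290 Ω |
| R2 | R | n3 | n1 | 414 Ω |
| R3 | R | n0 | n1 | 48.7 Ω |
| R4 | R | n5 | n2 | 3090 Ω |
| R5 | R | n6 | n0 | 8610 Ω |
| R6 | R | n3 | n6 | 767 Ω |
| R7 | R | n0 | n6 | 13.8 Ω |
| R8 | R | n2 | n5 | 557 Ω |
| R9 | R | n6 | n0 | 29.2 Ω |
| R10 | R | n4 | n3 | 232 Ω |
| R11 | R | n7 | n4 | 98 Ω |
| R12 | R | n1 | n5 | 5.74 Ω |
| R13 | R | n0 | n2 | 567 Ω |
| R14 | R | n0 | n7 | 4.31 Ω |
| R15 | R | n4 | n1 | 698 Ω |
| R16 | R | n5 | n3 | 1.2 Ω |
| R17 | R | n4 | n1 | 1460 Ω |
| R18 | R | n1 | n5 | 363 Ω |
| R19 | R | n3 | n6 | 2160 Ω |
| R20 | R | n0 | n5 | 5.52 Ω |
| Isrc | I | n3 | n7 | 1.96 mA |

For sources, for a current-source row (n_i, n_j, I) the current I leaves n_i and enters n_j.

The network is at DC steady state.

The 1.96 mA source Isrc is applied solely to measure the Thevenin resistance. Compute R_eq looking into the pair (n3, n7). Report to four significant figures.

R_eq = 9.988 Ω

Element admittances at DC:
  Y(R1) = 0.003448 S between n1,n4
  Y(R2) = 0.002415 S between n3,n1
  Y(R3) = 0.02053 S between n0,n1
  Y(R4) = 0.0003236 S between n5,n2
  Y(R5) = 0.0001161 S between n6,n0
  Y(R6) = 0.001304 S between n3,n6
  Y(R7) = 0.07246 S between n0,n6
  Y(R8) = 0.001795 S between n2,n5
  Y(R9) = 0.03425 S between n6,n0
  Y(R10) = 0.004310 S between n4,n3
  Y(R11) = 0.01020 S between n7,n4
  Y(R12) = 0.1742 S between n1,n5
  Y(R13) = 0.001764 S between n0,n2
  Y(R14) = 0.2320 S between n0,n7
  Y(R15) = 0.001433 S between n4,n1
  Y(R16) = 0.8333 S between n5,n3
  Y(R17) = 0.0006849 S between n4,n1
  Y(R18) = 0.002755 S between n1,n5
  Y(R19) = 0.0004630 S between n3,n6
  Y(R20) = 0.1812 S between n0,n5
  Isrc: injects 0.00196 A into n7 (from n3)
Assemble and solve the 7×7 MNA system:
  V(n1)=-0.008119  V(n2)=-0.005048  V(n3)=-0.01151  V(n4)=-0.0006228  V(n5)=-0.009250  V(n6)=-0.0001873  V(n7)=0.008065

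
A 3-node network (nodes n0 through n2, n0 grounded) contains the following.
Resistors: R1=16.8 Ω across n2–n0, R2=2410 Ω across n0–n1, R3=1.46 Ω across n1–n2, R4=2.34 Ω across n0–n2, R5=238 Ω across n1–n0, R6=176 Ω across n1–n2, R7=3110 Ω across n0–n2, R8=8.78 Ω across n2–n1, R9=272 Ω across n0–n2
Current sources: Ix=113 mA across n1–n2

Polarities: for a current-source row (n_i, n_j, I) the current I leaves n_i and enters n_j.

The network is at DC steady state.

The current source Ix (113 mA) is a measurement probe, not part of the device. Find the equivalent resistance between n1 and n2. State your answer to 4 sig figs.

Element admittances at DC:
  Y(R1) = 0.05952 S between n2,n0
  Y(R2) = 0.0004149 S between n0,n1
  Y(R3) = 0.6849 S between n1,n2
  Y(R4) = 0.4274 S between n0,n2
  Y(R5) = 0.004202 S between n1,n0
  Y(R6) = 0.005682 S between n1,n2
  Y(R7) = 0.0003215 S between n0,n2
  Y(R8) = 0.1139 S between n2,n1
  Y(R9) = 0.003676 S between n0,n2
  Ix: injects 0.113 A into n2 (from n1)
Assemble and solve the 2×2 MNA system:
  V(n1)=-0.1384  V(n2)=0.001301

R_eq = 1.236 Ω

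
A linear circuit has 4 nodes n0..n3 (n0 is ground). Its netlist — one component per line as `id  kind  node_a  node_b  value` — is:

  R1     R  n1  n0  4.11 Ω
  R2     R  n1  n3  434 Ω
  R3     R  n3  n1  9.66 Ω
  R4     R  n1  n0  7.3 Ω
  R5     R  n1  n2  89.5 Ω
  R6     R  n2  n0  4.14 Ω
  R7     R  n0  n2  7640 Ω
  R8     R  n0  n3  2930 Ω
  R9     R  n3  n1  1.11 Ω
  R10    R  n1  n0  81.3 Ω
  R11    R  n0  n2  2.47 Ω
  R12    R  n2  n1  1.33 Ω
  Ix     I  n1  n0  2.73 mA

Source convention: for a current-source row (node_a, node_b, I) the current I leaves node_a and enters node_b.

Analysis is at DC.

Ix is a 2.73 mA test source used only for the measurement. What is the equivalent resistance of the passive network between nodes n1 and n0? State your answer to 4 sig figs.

R_eq = 1.346 Ω

MNA unknowns: 3 node voltages V₁..V_3
R1: Y=0.2433 on G[1,0]
R2: Y=0.002304 on G[1,3]
R3: Y=0.1035 on G[3,1]
R4: Y=0.1370 on G[1,0]
R5: Y=0.01117 on G[1,2]
R6: Y=0.2415 on G[2,0]
R7: Y=0.0001309 on G[0,2]
R8: Y=0.0003413 on G[0,3]
R9: Y=0.9009 on G[3,1]
R10: Y=0.01230 on G[1,0]
R11: Y=0.4049 on G[0,2]
R12: Y=0.7519 on G[2,1]
Ix: z[1]−=0.00273, z[0]+=0.00273
solve → V1=-0.003675, V2=-0.001989, V3=-0.003673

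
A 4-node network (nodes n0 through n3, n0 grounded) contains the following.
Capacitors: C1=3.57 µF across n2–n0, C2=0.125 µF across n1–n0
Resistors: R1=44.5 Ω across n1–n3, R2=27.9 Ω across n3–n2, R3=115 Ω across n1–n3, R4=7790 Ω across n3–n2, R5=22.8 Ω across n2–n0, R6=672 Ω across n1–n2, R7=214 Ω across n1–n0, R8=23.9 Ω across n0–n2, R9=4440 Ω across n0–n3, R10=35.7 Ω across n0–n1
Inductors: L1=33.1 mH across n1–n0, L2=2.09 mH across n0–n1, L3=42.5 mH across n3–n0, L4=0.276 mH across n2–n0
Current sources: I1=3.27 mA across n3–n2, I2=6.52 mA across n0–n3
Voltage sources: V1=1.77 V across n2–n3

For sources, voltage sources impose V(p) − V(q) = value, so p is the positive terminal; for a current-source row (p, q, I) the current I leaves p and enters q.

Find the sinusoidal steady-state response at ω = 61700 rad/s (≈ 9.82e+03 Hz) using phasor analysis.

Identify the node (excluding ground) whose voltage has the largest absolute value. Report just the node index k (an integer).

3

MNA unknowns: 3 node voltages V₁..V_3 plus 1 source current (V1)
C1: Y=0.000+0.2203j on G[2,0]
R1: Y=0.02247+0.000j on G[1,3]
L1: Y=0.000-0.0004897j on G[1,0]
R2: Y=0.03584+0.000j on G[3,2]
R3: Y=0.008696+0.000j on G[1,3]
L2: Y=0.000-0.007755j on G[0,1]
R4: Y=0.0001284+0.000j on G[3,2]
I1: z[3]−=0.00327, z[2]+=0.00327
I2: z[0]−=0.00652, z[3]+=0.00652
L3: Y=0.000-0.0003814j on G[3,0]
R5: Y=0.04386+0.000j on G[2,0]
L4: Y=0.000-0.05872j on G[2,0]
R6: Y=0.001488+0.000j on G[1,2]
C2: Y=0.000+0.007712j on G[1,0]
R7: Y=0.004673+0.000j on G[1,0]
R8: Y=0.04184+0.000j on G[0,2]
R9: Y=0.0002252+0.000j on G[0,3]
R10: Y=0.02801+0.000j on G[0,1]
V1: row V2−V3=1.77, i_V1 at 2,3
solve → V1=-0.7971-0.08409j, V2=0.09302-0.1553j, V3=-1.677-0.1553j
aux → i_V1=-0.09478-0.001614j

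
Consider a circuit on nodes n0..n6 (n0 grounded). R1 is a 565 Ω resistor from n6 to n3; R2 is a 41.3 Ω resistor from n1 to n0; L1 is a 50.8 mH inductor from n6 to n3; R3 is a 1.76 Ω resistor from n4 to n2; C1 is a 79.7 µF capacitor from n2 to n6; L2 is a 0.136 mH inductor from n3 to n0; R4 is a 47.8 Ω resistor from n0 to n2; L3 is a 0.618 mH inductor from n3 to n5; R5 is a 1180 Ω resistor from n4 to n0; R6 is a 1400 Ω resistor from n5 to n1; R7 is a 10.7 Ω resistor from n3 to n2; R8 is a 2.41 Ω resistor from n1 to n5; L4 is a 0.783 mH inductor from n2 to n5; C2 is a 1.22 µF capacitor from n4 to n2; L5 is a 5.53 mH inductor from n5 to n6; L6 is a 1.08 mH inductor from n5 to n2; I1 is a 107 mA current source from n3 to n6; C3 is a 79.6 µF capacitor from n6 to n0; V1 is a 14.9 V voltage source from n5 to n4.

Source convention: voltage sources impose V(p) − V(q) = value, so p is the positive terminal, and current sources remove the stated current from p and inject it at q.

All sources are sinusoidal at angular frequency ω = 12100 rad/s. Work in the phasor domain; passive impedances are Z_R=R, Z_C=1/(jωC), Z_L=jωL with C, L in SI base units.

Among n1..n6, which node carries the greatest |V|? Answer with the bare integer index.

5

Element admittances at ω=12100 rad/s:
  Y(R1) = 0.001770+0.000j S between n6,n3
  Y(R2) = 0.02421+0.000j S between n1,n0
  Y(L1) = 0.000-0.001627j S between n6,n3
  Y(R3) = 0.5682+0.000j S between n4,n2
  Y(C1) = 0.000+0.9644j S between n2,n6
  Y(L2) = 0.000-0.6077j S between n3,n0
  Y(R4) = 0.02092+0.000j S between n0,n2
  Y(L3) = 0.000-0.1337j S between n3,n5
  Y(R5) = 0.0008475+0.000j S between n4,n0
  Y(R6) = 0.0007143+0.000j S between n5,n1
  Y(R7) = 0.09346+0.000j S between n3,n2
  Y(R8) = 0.4149+0.000j S between n1,n5
  Y(L4) = 0.000-0.1055j S between n2,n5
  Y(C2) = 0.000+0.01476j S between n4,n2
  Y(L5) = 0.000-0.01494j S between n5,n6
  Y(L6) = 0.000-0.07652j S between n5,n2
  I1: injects 0.107 A into n6 (from n3)
  Y(C3) = 0.000+0.9632j S between n6,n0
  V1: constraint V(n5)−V(n4) = 14.9
Assemble and solve the 7×7 MNA system:
  V(n1)=12.33+8.352j  V(n2)=2.384+2.807j  V(n3)=2.184+1.472j  V(n4)=-1.847+8.839j  V(n5)=13.05+8.839j  V(n6)=1.099+1.289j
  i(V1)=-2.495+3.372j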